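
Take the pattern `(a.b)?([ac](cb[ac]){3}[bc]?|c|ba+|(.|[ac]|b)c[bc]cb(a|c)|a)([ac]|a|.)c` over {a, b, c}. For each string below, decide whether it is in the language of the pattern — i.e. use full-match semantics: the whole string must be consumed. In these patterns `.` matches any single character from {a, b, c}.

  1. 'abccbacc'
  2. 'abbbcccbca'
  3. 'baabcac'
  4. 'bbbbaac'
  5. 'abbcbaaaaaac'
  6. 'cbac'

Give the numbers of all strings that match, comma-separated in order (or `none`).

none

1. 'abccbacc' → no match
2. 'abbbcccbca' → no match — must end with 'c'
3. 'baabcac' → no match
4. 'bbbbaac' → no match
5. 'abbcbaaaaaac' → no match
6. 'cbac' → no match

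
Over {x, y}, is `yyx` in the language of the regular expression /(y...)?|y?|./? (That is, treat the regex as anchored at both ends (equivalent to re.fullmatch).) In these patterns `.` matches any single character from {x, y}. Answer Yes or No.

No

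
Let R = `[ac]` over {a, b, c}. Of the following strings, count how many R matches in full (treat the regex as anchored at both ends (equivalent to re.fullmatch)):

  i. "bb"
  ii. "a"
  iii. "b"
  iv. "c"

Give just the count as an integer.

2

i → no match
ii → match
iii → no match
iv → match
Total matched: 2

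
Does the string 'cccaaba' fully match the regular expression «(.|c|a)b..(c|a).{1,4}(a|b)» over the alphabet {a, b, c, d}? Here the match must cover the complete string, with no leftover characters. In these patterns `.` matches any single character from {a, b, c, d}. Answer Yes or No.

No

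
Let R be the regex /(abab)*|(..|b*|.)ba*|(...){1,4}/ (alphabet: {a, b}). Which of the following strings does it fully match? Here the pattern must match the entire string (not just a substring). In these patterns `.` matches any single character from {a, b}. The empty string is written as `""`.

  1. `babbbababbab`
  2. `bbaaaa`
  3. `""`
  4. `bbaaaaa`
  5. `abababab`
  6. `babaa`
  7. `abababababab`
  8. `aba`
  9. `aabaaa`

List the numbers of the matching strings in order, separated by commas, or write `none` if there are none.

1. `babbbababbab` → match
2. `bbaaaa` → match
3. `""` → match
4. `bbaaaaa` → match
5. `abababab` → match
6. `babaa` → match
7. `abababababab` → match
8. `aba` → match
9. `aabaaa` → match

1, 2, 3, 4, 5, 6, 7, 8, 9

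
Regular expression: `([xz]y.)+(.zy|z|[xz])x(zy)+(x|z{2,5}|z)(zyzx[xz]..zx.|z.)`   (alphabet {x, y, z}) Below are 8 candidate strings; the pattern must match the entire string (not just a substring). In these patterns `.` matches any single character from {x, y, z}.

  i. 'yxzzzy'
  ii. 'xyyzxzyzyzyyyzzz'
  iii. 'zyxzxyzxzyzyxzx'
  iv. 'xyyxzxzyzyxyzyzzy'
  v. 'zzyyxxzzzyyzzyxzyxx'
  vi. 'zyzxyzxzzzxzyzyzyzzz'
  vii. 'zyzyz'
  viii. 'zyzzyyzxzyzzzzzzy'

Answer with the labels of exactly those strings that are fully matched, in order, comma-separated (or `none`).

i. 'yxzzzy' → no match
ii → no match
iii → no match
iv → no match
v → no match
vi → no match
vii. 'zyzyz' → no match
viii → match

viii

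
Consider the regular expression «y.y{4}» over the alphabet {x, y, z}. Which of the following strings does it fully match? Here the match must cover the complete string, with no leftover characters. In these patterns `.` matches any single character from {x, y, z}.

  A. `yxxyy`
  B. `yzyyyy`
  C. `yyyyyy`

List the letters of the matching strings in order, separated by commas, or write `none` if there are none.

A → no match
B → match
C → match

B, C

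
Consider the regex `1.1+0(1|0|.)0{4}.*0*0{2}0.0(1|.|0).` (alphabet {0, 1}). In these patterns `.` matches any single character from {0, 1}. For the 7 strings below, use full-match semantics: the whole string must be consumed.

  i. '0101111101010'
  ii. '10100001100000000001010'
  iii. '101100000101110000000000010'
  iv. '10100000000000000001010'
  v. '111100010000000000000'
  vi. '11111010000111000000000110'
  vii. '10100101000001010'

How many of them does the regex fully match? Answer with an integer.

i → no match — must start with '1'
ii → no match
iii → no match
iv → match
v → no match
vi → no match
vii → no match
Total matched: 1

1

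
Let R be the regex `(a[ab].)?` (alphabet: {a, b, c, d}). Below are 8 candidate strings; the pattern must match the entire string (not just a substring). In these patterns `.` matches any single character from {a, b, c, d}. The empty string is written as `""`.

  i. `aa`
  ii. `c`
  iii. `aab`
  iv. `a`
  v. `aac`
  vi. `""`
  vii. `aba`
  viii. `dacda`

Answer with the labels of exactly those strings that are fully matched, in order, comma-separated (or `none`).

iii, v, vi, vii

i → no match
ii → no match
iii → match
iv → no match
v → match
vi → match
vii → match
viii → no match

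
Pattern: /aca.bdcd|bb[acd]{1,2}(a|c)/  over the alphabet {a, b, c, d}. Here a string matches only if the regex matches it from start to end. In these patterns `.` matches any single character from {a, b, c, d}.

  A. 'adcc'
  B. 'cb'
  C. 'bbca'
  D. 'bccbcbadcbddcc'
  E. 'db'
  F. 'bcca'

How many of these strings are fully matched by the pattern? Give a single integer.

A → no match
B → no match
C → match
D → no match
E → no match
F → no match
Total matched: 1

1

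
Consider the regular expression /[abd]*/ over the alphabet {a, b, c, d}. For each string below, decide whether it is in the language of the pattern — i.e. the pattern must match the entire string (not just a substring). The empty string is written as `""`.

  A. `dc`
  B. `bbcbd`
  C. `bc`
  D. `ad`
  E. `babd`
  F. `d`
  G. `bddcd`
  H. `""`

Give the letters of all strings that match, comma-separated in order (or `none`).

D, E, F, H

A → no match
B → no match
C → no match
D → match
E → match
F → match
G → no match
H → match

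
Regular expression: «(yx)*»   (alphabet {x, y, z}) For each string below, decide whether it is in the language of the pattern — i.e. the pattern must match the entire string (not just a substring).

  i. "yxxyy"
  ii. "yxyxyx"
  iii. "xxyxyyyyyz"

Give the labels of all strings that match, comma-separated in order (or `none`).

ii

i → no match
ii → match
iii → no match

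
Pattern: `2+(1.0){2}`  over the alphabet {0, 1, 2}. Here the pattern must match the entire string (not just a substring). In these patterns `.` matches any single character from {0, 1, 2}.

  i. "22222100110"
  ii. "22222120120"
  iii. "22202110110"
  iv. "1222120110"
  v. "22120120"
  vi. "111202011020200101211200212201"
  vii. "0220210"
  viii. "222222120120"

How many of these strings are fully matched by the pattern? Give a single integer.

4

i → match
ii → match
iii → no match
iv → no match — must start with "2"
v → match
vi → no match — must start with "2"
vii → no match — must start with "2"
viii → match
Total matched: 4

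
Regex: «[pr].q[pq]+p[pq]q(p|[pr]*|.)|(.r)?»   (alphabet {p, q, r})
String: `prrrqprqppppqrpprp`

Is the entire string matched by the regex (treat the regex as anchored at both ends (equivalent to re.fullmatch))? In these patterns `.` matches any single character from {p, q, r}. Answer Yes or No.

No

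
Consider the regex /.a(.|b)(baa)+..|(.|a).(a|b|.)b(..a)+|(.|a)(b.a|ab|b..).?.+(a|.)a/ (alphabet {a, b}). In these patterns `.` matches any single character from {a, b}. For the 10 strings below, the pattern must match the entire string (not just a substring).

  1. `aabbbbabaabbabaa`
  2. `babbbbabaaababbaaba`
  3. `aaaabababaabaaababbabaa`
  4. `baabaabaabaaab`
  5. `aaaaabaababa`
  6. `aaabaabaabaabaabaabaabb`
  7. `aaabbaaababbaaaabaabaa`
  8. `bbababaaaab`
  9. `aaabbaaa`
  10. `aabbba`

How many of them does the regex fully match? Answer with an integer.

6

1 → match
2 → match
3 → no match
4 → match
5. `aaaaabaababa` → no match
6 → match
7 → match
8. `bbababaaaab` → no match
9. `aaabbaaa` → no match
10. `aabbba` → match
Total matched: 6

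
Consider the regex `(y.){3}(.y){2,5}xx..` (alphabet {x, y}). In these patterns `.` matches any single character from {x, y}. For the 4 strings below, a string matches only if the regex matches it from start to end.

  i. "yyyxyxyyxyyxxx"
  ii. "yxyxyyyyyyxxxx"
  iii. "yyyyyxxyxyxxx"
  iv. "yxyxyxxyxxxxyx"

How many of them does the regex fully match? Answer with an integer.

i → no match
ii → match
iii → no match
iv → no match
Total matched: 1

1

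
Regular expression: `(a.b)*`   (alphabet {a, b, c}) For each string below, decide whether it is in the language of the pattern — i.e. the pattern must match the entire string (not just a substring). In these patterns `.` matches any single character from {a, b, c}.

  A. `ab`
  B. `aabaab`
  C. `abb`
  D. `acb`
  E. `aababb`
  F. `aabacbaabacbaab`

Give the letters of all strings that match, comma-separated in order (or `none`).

B, C, D, E, F

A. `ab` → no match
B. `aabaab` → match
C. `abb` → match
D. `acb` → match
E. `aababb` → match
F → match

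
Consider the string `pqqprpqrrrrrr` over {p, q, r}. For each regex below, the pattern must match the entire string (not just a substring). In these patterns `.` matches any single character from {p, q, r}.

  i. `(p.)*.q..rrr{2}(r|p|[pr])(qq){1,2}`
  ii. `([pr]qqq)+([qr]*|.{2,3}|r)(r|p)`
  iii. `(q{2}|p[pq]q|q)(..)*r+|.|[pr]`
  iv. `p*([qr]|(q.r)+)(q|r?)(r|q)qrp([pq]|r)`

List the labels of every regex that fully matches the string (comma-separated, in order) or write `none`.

iii

i → no match — must end with `qq`
ii → no match
iii → match
iv → no match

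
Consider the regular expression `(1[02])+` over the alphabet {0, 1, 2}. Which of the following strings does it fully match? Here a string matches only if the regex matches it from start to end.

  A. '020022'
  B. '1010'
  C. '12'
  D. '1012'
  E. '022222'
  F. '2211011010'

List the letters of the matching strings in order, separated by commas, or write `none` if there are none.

B, C, D

A → no match — must start with '1'
B → match
C → match
D → match
E → no match — must start with '1'
F → no match — must start with '1'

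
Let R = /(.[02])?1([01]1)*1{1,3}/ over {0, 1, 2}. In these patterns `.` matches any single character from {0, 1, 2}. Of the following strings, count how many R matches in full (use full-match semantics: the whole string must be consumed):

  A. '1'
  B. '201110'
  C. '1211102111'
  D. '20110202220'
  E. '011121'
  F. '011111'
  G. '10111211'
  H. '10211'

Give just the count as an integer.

0

A → no match
B → no match — must end with '1'
C → no match
D → no match — must end with '1'
E → no match
F → no match
G → no match
H → no match
Total matched: 0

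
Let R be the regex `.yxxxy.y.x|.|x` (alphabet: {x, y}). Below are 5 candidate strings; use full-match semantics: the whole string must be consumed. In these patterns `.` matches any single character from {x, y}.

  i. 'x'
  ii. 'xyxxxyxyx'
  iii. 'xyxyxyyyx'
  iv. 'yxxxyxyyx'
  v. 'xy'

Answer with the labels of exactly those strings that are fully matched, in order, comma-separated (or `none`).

i

i. 'x' → match
ii. 'xyxxxyxyx' → no match
iii. 'xyxyxyyyx' → no match
iv. 'yxxxyxyyx' → no match
v. 'xy' → no match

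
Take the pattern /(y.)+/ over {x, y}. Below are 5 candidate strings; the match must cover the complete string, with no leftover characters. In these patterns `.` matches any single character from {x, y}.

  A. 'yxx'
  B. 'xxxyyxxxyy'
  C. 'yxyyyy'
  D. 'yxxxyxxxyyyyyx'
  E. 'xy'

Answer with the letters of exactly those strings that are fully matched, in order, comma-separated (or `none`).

A → no match
B → no match — must start with 'y'
C → match
D → no match
E → no match — must start with 'y'

C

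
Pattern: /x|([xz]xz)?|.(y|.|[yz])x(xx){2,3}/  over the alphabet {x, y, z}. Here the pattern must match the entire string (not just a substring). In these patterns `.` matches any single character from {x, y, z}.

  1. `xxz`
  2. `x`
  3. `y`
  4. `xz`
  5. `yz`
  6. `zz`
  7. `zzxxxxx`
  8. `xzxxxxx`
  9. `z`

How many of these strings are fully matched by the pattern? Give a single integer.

4

1 → match
2 → match
3 → no match
4 → no match
5 → no match
6 → no match
7 → match
8 → match
9 → no match
Total matched: 4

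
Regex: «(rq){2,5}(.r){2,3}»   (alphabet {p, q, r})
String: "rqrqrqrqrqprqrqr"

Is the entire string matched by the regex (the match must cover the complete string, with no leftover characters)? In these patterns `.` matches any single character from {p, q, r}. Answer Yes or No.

Yes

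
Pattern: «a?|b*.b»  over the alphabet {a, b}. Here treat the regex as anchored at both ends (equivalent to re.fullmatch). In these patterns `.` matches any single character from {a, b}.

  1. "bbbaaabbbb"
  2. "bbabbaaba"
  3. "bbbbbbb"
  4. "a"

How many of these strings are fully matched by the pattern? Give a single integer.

1 → no match
2 → no match
3 → match
4 → match
Total matched: 2

2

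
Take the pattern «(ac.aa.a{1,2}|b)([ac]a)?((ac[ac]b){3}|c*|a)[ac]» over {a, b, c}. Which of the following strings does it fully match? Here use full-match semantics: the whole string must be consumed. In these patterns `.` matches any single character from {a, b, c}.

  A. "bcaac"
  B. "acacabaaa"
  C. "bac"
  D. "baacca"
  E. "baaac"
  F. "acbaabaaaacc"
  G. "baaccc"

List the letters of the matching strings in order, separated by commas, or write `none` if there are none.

A → match
B → no match
C → match
D → match
E → match
F → match
G → match

A, C, D, E, F, G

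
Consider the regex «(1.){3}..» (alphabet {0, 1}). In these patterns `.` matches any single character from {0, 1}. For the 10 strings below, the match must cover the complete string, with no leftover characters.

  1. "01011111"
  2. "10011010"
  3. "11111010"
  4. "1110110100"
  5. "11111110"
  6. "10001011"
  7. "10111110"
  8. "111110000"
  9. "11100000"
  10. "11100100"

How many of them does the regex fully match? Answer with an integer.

3

1 → no match — must start with "1"
2 → no match
3 → match
4 → no match
5 → match
6 → no match
7 → match
8 → no match
9 → no match
10 → no match
Total matched: 3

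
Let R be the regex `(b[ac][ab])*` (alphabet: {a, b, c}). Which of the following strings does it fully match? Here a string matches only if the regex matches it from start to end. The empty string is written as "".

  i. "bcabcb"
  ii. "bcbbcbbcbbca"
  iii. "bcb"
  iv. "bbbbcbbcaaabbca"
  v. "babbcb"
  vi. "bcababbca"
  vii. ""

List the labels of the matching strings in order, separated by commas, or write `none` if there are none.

i, ii, iii, v, vi, vii

i → match
ii → match
iii → match
iv → no match
v → match
vi → match
vii → match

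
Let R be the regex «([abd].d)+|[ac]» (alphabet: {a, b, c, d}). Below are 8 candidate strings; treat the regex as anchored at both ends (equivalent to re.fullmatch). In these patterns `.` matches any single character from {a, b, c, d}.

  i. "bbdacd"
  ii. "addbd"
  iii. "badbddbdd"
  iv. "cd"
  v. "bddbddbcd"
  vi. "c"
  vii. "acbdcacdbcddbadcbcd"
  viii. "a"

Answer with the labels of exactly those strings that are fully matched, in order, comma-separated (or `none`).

i → match
ii → no match
iii → match
iv → no match
v → match
vi → match
vii → no match
viii → match

i, iii, v, vi, viii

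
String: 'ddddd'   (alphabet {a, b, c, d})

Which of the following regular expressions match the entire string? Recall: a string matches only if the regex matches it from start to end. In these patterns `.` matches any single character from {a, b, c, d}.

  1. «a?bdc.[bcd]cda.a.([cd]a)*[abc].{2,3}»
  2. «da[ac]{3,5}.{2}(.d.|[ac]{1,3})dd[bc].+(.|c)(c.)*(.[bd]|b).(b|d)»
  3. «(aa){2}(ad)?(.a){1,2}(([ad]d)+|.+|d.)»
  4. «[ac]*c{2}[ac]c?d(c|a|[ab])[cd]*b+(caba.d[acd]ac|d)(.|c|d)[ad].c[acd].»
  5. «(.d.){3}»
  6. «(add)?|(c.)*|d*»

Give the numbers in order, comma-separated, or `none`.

6

1 → no match
2 → no match — must start with 'da'
3 → no match — must start with 'aa'
4 → no match
5 → no match
6 → match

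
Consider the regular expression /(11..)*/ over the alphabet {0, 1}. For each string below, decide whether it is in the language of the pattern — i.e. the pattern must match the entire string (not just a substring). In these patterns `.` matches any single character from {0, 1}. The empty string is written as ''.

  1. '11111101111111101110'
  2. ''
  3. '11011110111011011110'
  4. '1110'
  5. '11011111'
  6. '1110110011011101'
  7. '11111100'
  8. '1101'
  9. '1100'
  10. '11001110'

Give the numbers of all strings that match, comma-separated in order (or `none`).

1, 2, 3, 4, 5, 6, 7, 8, 9, 10

1 → match
2 → match
3 → match
4 → match
5 → match
6 → match
7 → match
8 → match
9 → match
10 → match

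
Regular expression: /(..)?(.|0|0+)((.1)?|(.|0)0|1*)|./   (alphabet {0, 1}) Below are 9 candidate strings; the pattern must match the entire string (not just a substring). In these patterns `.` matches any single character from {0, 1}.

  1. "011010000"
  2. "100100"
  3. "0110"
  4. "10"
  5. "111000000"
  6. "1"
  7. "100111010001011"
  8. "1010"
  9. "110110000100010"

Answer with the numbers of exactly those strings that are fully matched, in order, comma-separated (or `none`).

6

1 → no match
2 → no match
3 → no match
4 → no match
5 → no match
6 → match
7 → no match
8 → no match
9 → no match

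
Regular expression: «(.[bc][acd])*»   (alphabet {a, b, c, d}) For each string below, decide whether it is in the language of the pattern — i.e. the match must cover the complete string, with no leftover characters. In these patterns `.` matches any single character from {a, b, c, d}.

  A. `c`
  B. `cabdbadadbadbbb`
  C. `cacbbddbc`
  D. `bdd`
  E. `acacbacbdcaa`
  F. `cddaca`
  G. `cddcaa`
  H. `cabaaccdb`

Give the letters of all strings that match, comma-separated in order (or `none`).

none

A. `c` → no match
B → no match
C. `cacbbddbc` → no match
D. `bdd` → no match
E. `acacbacbdcaa` → no match
F. `cddaca` → no match
G. `cddcaa` → no match
H. `cabaaccdb` → no match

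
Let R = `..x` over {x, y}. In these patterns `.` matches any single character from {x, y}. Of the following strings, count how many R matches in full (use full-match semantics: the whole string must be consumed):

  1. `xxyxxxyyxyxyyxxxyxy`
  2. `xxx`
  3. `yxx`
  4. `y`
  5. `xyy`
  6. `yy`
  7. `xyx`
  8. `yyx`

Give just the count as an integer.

4

1 → no match — must end with `x`
2 → match
3 → match
4 → no match — must end with `x`
5 → no match — must end with `x`
6 → no match — must end with `x`
7 → match
8 → match
Total matched: 4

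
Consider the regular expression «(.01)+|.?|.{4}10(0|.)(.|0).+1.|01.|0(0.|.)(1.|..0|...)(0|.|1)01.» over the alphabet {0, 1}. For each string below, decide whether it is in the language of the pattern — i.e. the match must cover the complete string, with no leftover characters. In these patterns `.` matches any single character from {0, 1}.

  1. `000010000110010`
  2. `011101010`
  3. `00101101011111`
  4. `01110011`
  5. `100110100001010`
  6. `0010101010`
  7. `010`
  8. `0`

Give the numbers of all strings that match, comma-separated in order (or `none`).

1 → match
2 → match
3 → no match
4 → match
5 → match
6 → match
7 → match
8 → match

1, 2, 4, 5, 6, 7, 8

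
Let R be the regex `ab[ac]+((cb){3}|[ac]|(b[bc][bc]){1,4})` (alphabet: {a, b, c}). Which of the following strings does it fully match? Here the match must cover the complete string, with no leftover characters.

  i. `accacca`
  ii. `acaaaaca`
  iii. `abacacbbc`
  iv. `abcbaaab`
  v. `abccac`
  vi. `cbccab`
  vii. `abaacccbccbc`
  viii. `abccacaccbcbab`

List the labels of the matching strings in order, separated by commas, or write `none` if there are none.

iii, v

i → no match — must start with `ab`
ii → no match — must start with `ab`
iii → match
iv → no match
v → match
vi → no match — must start with `ab`
vii → no match
viii → no match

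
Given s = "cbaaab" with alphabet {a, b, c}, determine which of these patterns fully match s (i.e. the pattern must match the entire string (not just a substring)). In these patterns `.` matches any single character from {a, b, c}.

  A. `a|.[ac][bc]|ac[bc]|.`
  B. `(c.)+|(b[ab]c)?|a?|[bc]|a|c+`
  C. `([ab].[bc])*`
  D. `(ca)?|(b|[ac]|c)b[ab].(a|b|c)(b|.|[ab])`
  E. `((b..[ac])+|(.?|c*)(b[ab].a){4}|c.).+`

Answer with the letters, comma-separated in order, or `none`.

D, E

A → no match
B → no match
C → no match
D → match
E → match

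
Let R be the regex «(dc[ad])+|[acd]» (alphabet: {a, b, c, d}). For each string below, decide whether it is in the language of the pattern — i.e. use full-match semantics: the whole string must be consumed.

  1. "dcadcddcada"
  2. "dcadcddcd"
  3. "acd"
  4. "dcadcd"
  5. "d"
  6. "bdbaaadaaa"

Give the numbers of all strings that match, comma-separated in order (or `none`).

2, 4, 5

1. "dcadcddcada" → no match
2. "dcadcddcd" → match
3. "acd" → no match
4. "dcadcd" → match
5. "d" → match
6. "bdbaaadaaa" → no match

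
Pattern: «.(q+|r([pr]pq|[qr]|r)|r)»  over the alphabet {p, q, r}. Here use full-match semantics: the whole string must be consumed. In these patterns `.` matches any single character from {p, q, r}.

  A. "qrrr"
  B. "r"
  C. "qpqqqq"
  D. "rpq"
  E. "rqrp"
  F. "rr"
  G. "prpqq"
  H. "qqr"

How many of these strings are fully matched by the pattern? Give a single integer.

1

A → no match
B → no match
C → no match
D → no match
E → no match
F → match
G → no match
H → no match
Total matched: 1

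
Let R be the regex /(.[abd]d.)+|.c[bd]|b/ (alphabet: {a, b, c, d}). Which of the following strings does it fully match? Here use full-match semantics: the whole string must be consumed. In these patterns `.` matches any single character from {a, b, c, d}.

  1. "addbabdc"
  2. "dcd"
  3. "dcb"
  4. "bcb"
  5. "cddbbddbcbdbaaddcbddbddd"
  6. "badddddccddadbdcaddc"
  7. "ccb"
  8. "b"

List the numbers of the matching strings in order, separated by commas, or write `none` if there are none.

1, 2, 3, 4, 5, 6, 7, 8

1. "addbabdc" → match
2. "dcd" → match
3. "dcb" → match
4. "bcb" → match
5 → match
6 → match
7. "ccb" → match
8. "b" → match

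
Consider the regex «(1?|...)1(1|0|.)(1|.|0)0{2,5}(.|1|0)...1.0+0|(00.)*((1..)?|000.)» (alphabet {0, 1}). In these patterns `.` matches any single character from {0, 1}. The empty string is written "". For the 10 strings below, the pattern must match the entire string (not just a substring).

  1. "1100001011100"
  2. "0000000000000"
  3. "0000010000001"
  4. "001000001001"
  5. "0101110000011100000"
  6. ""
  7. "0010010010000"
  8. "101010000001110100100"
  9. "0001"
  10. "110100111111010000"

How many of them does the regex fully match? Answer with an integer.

8

1 → match
2 → match
3 → match
4 → match
5 → match
6 → match
7 → match
8 → no match
9 → match
10 → no match
Total matched: 8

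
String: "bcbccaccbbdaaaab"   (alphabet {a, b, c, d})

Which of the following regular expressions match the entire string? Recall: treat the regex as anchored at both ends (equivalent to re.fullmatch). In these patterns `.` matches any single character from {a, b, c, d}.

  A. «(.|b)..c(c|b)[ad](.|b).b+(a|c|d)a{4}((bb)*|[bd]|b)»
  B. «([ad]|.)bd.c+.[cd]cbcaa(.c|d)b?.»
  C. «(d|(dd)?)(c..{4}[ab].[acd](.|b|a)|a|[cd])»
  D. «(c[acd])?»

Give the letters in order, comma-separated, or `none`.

A → match
B → no match
C → no match
D → no match

A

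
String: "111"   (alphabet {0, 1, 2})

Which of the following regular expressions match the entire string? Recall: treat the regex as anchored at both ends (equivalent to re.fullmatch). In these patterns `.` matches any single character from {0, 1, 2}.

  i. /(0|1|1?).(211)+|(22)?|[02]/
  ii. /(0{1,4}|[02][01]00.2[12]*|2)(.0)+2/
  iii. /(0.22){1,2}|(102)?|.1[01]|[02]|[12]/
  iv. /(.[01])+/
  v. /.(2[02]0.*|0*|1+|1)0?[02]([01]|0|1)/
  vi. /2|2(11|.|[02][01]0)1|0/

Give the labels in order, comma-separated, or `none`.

i → no match
ii → no match — must end with "02"
iii → match
iv → no match
v → no match
vi → no match

iii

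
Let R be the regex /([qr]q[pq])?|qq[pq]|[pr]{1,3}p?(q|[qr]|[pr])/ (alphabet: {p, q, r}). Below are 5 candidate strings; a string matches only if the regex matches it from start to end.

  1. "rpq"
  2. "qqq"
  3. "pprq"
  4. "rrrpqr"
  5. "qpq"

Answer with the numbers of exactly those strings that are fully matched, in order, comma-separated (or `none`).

1, 2, 3

1. "rpq" → match
2. "qqq" → match
3. "pprq" → match
4. "rrrpqr" → no match
5. "qpq" → no match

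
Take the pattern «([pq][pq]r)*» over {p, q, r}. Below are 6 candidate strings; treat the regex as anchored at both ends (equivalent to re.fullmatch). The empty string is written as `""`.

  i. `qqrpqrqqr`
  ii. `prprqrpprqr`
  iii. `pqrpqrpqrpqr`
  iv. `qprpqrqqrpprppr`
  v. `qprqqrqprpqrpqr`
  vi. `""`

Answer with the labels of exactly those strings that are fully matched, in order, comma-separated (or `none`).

i, iii, iv, v, vi

i → match
ii → no match
iii → match
iv → match
v → match
vi → match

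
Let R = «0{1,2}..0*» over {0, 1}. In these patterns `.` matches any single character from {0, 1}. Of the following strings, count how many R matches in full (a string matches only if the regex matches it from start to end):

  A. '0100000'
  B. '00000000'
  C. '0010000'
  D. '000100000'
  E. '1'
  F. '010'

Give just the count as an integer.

5

A → match
B → match
C → match
D → match
E → no match — must start with '0'
F → match
Total matched: 5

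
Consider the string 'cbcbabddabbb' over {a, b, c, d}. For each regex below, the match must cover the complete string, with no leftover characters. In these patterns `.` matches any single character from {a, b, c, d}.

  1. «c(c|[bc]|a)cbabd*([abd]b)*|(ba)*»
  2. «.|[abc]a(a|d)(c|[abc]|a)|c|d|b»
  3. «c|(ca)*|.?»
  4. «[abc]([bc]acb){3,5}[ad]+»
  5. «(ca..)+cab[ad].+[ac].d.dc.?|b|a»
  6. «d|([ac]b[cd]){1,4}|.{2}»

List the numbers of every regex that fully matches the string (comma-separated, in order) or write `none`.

1

1 → match
2 → no match
3 → no match
4 → no match
5 → no match
6 → no match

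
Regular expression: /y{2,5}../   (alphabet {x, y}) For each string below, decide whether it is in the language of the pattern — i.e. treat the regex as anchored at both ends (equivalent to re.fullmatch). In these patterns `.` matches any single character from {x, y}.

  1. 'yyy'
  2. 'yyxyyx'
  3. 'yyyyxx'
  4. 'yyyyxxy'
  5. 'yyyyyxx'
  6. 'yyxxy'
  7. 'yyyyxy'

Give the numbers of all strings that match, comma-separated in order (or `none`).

1. 'yyy' → no match
2. 'yyxyyx' → no match
3. 'yyyyxx' → match
4. 'yyyyxxy' → no match
5. 'yyyyyxx' → match
6. 'yyxxy' → no match
7. 'yyyyxy' → match

3, 5, 7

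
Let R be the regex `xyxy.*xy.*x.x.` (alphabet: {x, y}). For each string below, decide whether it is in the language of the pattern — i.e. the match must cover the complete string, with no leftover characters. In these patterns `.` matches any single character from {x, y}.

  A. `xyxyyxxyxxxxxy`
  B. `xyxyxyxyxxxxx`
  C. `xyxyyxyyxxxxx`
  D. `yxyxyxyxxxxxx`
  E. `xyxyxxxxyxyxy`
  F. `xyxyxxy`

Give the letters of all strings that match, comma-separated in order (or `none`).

A → match
B → match
C → match
D → no match — must start with `xyxy`
E → match
F → no match

A, B, C, E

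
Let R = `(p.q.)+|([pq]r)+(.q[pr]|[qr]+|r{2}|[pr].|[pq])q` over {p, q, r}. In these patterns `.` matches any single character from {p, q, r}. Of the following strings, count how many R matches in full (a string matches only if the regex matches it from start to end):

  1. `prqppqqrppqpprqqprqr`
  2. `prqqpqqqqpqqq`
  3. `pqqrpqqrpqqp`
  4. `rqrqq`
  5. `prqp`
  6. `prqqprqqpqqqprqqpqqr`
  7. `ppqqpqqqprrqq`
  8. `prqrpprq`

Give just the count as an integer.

1 → match
2 → no match
3. `pqqrpqqrpqqp` → match
4. `rqrqq` → no match
5. `prqp` → match
6 → match
7 → no match
8. `prqrpprq` → no match
Total matched: 4

4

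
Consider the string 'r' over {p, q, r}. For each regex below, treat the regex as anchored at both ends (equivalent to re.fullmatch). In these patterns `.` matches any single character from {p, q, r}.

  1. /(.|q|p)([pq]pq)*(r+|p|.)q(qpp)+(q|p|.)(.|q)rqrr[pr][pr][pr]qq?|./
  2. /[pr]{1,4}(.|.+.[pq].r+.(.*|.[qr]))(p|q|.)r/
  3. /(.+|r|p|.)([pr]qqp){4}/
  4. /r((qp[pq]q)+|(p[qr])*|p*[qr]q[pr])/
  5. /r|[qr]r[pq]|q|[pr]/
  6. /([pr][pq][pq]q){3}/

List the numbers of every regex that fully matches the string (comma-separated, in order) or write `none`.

1, 4, 5

1 → match
2 → no match
3 → no match — must end with 'qqp'
4 → match
5 → match
6 → no match — must end with 'q'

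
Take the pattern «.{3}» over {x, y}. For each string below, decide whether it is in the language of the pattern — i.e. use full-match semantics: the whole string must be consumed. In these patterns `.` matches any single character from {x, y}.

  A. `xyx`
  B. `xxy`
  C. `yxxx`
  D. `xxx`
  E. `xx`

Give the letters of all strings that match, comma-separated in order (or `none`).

A, B, D

A. `xyx` → match
B. `xxy` → match
C. `yxxx` → no match
D. `xxx` → match
E. `xx` → no match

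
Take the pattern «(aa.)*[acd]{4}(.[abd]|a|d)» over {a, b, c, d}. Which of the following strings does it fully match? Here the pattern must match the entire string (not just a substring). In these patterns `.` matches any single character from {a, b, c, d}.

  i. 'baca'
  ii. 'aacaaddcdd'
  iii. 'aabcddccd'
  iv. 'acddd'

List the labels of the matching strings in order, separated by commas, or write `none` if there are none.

i → no match
ii → no match
iii → match
iv → match

iii, iv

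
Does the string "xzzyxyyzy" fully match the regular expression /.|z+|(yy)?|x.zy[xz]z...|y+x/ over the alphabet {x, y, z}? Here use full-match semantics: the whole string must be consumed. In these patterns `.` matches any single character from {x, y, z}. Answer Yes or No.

No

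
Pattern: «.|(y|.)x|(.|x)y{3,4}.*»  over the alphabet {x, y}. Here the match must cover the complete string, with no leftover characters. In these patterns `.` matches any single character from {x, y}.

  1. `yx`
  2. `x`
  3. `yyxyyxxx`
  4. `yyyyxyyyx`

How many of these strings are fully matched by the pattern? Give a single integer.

3

1. `yx` → match
2. `x` → match
3. `yyxyyxxx` → no match
4. `yyyyxyyyx` → match
Total matched: 3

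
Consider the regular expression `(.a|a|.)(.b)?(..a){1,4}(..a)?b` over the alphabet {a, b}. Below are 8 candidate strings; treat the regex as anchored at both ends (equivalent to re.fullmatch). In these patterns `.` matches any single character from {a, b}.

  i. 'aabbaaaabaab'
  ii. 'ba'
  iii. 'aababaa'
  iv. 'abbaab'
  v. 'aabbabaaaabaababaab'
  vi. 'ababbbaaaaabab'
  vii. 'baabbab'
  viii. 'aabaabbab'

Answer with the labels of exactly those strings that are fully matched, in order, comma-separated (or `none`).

i, viii

i → match
ii → no match — must end with 'b'
iii → no match — must end with 'b'
iv → no match
v → no match
vi → no match
vii → no match
viii → match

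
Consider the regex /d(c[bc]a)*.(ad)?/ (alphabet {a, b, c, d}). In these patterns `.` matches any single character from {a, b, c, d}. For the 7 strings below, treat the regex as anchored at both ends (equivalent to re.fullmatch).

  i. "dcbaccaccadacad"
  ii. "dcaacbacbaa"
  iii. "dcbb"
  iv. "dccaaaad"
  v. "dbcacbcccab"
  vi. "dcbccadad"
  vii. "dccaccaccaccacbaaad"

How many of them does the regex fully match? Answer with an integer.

i → no match
ii → no match
iii → no match
iv → no match
v → no match
vi → no match
vii → match
Total matched: 1

1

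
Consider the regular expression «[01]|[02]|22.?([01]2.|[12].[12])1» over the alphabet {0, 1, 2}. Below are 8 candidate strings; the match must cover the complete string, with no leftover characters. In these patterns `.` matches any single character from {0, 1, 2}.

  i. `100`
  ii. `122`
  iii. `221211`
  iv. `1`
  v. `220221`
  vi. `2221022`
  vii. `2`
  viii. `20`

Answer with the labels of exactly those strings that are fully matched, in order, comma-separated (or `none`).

iii, iv, v, vii

i → no match
ii → no match
iii → match
iv → match
v → match
vi → no match
vii → match
viii → no match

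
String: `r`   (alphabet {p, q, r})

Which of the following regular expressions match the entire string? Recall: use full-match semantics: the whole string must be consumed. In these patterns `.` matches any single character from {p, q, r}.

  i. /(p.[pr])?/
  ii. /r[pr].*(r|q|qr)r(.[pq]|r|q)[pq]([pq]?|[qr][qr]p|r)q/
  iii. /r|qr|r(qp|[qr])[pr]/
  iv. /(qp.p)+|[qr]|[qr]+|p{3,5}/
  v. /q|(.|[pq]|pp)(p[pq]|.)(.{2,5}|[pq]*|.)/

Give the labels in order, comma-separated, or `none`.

i → no match
ii → no match — must end with `q`
iii → match
iv → match
v → no match

iii, iv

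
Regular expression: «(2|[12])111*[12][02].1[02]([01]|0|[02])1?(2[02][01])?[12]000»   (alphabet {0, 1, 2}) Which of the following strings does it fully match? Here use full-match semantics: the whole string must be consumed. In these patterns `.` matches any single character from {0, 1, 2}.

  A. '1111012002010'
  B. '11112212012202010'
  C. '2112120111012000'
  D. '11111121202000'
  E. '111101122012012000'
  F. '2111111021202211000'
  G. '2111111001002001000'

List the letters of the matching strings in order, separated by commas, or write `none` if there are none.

F, G

A → no match — must end with '000'
B → no match — must end with '000'
C → no match
D → no match
E → no match
F → match
G → match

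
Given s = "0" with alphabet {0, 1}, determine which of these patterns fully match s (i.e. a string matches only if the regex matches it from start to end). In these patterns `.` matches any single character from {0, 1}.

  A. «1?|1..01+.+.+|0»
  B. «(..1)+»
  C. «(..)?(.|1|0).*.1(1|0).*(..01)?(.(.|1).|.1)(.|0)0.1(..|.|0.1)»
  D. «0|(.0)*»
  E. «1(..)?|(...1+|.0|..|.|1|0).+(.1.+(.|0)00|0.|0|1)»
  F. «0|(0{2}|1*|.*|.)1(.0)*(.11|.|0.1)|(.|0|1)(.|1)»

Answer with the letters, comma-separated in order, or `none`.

A → match
B → no match — must end with "1"
C → no match
D → match
E → no match
F → match

A, D, F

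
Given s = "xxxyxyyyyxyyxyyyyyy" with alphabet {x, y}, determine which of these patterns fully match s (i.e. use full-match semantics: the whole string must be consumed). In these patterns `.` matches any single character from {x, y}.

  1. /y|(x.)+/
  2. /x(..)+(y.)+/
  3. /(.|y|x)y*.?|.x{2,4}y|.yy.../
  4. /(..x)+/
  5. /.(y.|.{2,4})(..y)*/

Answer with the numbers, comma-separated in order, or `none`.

1 → no match
2 → match
3 → no match
4 → no match — must end with "x"
5 → no match

2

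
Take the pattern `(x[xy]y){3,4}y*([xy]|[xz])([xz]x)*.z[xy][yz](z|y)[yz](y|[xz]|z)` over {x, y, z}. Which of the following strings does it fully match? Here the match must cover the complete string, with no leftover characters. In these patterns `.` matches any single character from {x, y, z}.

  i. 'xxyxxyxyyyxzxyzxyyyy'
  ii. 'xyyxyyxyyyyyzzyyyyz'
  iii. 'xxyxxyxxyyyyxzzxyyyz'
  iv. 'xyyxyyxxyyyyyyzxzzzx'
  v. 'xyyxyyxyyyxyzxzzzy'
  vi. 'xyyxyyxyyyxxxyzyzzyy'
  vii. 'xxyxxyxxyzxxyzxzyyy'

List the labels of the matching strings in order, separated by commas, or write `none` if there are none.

i, ii, iii, iv, v, vi, vii

i → match
ii → match
iii → match
iv → match
v → match
vi → match
vii → match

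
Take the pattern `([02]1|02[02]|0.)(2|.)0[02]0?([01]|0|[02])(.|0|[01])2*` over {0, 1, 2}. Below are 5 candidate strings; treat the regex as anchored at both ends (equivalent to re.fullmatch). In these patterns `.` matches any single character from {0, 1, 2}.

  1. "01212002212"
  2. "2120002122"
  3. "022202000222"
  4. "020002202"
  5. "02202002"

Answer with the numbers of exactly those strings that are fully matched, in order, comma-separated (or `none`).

1. "01212002212" → no match
2. "2120002122" → match
3. "022202000222" → match
4. "020002202" → match
5. "02202002" → match

2, 3, 4, 5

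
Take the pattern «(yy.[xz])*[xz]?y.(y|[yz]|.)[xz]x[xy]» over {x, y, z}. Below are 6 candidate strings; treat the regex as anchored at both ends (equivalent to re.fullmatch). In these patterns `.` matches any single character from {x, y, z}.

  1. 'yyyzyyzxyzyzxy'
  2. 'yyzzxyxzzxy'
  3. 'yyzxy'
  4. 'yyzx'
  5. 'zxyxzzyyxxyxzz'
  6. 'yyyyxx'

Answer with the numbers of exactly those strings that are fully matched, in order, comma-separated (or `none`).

1 → match
2 → match
3 → no match
4 → no match
5 → no match
6 → no match

1, 2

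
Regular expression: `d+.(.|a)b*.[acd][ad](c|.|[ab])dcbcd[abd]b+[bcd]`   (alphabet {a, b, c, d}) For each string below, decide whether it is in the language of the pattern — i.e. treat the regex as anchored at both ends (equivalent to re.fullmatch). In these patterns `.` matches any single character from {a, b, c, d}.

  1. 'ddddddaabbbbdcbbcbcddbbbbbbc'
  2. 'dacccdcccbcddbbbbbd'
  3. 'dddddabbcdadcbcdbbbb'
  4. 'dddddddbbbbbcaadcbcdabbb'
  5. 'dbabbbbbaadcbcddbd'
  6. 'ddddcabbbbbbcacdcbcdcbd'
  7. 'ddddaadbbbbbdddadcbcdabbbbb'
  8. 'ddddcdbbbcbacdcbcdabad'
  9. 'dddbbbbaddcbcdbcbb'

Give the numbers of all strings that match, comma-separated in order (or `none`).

3, 4

1 → no match
2 → no match
3 → match
4 → match
5 → no match
6 → no match
7 → no match
8 → no match
9 → no match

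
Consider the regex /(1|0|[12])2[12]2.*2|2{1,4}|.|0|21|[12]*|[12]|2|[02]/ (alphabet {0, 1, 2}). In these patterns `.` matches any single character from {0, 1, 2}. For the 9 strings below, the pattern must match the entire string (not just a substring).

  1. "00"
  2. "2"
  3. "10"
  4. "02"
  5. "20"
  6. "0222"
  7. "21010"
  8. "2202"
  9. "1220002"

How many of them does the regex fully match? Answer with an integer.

1. "00" → no match
2. "2" → match
3. "10" → no match
4. "02" → no match
5. "20" → no match
6. "0222" → no match
7. "21010" → no match
8. "2202" → no match
9. "1220002" → no match
Total matched: 1

1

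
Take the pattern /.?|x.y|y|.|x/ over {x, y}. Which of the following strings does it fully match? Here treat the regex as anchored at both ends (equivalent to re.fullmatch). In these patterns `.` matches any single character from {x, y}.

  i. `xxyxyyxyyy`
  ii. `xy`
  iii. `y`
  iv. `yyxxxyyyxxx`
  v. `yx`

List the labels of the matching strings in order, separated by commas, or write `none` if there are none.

i → no match
ii → no match
iii → match
iv → no match
v → no match

iii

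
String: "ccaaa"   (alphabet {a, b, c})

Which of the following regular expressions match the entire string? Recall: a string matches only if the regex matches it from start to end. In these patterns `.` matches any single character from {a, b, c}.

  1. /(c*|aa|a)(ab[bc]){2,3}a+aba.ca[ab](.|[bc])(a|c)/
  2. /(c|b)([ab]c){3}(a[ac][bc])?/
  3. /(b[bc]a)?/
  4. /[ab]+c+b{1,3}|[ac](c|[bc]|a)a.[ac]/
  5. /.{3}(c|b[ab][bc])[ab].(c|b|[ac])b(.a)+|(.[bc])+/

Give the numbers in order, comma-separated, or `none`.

1 → no match
2 → no match
3 → no match
4 → match
5 → no match

4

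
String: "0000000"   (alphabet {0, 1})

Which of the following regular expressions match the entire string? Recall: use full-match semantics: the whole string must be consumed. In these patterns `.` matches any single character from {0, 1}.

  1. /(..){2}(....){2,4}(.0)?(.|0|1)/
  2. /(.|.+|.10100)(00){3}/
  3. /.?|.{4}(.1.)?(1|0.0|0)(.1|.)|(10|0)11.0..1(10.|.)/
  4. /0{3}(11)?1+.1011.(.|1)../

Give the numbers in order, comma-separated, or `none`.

2

1 → no match
2 → match
3 → no match
4 → no match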